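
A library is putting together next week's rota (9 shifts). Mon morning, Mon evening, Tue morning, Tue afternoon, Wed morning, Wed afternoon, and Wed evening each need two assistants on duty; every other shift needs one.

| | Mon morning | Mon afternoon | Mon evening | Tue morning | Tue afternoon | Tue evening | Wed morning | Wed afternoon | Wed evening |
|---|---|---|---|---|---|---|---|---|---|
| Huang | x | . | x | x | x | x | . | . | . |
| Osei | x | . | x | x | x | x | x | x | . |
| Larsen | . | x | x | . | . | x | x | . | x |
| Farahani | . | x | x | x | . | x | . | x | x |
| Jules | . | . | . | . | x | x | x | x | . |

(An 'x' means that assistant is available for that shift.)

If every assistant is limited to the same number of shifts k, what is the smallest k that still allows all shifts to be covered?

4

With 5 assistants and 16 worker-slots to fill, someone must work at least ⌈16/5⌉ = 4 shifts, so k ≥ 4.
k = 4 works: Mon morning→Huang+Osei, Mon afternoon→Larsen, Mon evening→Larsen+Farahani, Tue morning→Huang+Osei, Tue afternoon→Huang+Osei, Tue evening→Huang, Wed morning→Osei+Larsen, Wed afternoon→Farahani+Jules, Wed evening→Larsen+Farahani.
Loads: Huang 4, Osei 4, Larsen 4, Farahani 3, Jules 1 — all ≤ 4.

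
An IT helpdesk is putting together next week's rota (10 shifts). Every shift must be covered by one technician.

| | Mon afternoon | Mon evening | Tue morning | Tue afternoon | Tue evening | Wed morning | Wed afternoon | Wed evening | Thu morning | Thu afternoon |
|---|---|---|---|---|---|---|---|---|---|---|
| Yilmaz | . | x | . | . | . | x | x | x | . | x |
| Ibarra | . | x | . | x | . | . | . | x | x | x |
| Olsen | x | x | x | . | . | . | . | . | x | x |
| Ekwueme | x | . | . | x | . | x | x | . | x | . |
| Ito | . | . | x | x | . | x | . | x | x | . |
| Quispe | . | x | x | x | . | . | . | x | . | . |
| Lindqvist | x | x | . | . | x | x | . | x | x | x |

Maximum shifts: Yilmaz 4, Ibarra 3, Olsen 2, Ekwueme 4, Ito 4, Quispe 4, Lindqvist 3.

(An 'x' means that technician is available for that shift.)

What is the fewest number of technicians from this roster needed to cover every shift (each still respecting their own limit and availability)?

10 slots to fill and no one can take more than 4, so at least ⌈10/4⌉ = 3 technicians are needed.
Yilmaz, Ito, and Lindqvist alone can cover everything: Mon afternoon→Lindqvist, Mon evening→Yilmaz, Tue morning→Ito, Tue afternoon→Ito, Tue evening→Lindqvist, Wed morning→Yilmaz, Wed afternoon→Yilmaz, Wed evening→Ito, Thu morning→Ito, Thu afternoon→Yilmaz.

3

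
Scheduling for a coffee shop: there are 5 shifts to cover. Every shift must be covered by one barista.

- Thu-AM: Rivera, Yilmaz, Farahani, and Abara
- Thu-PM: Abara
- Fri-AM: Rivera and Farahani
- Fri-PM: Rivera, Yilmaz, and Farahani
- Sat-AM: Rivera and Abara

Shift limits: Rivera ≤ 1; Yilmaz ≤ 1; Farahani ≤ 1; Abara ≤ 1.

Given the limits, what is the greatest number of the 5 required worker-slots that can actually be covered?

4

Total capacity across all baristas is 1+1+1+1 = 4, and 5 slots are needed, so at most 4 can be filled.
An assignment achieving 4: Thu-AM→Farahani, Thu-PM→Abara, Fri-AM→Rivera, Fri-PM→Yilmaz.
Loads: Rivera 1/1, Yilmaz 1/1, Farahani 1/1, Abara 1/1.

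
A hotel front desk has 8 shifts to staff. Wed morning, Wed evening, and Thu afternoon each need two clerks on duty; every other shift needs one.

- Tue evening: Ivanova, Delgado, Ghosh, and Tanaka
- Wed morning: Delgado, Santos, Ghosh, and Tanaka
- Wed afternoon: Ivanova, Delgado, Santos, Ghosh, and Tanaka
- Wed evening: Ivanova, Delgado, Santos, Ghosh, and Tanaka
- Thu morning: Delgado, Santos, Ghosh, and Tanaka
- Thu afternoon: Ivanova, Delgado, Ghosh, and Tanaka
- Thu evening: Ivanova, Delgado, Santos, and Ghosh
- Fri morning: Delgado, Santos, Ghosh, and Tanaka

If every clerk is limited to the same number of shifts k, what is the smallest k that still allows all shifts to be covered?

With 5 clerks and 11 worker-slots to fill, someone must work at least ⌈11/5⌉ = 3 shifts, so k ≥ 3.
k = 3 works: Tue evening→Ivanova, Wed morning→Delgado+Santos, Wed afternoon→Ivanova, Wed evening→Santos+Ghosh, Thu morning→Delgado, Thu afternoon→Ghosh+Tanaka, Thu evening→Ivanova, Fri morning→Delgado.
Loads: Ivanova 3, Delgado 3, Santos 2, Ghosh 2, Tanaka 1 — all ≤ 3.

3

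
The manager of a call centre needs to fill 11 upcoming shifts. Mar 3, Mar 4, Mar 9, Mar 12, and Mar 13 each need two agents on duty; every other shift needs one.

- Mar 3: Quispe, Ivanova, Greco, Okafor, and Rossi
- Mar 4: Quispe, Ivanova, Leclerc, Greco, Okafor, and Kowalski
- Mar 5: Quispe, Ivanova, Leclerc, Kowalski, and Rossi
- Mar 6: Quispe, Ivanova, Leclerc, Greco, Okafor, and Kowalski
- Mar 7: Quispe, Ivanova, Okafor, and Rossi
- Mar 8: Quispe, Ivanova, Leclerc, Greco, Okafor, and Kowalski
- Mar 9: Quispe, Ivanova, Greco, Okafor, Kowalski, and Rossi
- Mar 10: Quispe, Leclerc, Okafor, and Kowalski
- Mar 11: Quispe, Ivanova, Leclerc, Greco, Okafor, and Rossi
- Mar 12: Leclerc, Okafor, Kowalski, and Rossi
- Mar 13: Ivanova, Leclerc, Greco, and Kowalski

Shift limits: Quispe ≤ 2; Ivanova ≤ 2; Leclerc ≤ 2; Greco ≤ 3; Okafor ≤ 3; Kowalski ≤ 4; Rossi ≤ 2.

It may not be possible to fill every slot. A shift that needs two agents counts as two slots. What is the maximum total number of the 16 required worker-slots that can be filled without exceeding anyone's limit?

16

Total capacity across all agents is 2+2+2+3+3+4+2 = 18, and 16 slots are needed, so at most 16 can be filled.
An assignment achieving 16: Mar 3→Ivanova+Greco, Mar 4→Greco+Okafor, Mar 5→Kowalski, Mar 6→Greco, Mar 7→Quispe, Mar 8→Okafor, Mar 9→Kowalski+Rossi, Mar 10→Quispe, Mar 11→Rossi, Mar 12→Leclerc+Okafor, Mar 13→Ivanova+Leclerc.
Loads: Quispe 2/2, Ivanova 2/2, Leclerc 2/2, Greco 3/3, Okafor 3/3, Kowalski 2/4, Rossi 2/2.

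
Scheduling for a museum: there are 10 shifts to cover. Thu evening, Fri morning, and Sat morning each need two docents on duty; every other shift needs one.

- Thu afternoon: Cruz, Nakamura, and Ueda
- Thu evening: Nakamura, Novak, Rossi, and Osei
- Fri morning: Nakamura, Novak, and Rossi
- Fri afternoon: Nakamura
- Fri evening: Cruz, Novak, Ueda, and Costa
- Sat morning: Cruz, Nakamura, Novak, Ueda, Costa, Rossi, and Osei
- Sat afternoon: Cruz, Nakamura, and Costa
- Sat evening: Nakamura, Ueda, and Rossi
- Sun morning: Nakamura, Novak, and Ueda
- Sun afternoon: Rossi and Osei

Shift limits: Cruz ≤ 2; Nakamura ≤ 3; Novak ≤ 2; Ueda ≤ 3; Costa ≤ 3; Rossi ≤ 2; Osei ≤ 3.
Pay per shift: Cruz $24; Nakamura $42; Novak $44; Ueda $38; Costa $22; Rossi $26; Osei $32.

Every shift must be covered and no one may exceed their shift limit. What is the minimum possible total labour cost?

Fri afternoon can only be covered by Nakamura, so that assignment is forced.
Picking the cheapest available docent for each shift independently would cost $372, but that ignores the shift limits.
An optimal schedule: Thu afternoon→Cruz, Thu evening→Rossi+Osei, Fri morning→Rossi+Nakamura, Fri afternoon→Nakamura, Fri evening→Costa, Sat morning→Costa+Cruz, Sat afternoon→Costa, Sat evening→Ueda, Sun morning→Ueda, Sun afternoon→Osei.
Total: 24 + 26 + 32 + 26 + 42 + 42 + 22 + 22 + 24 + 22 + 38 + 38 + 32 = $390.

$390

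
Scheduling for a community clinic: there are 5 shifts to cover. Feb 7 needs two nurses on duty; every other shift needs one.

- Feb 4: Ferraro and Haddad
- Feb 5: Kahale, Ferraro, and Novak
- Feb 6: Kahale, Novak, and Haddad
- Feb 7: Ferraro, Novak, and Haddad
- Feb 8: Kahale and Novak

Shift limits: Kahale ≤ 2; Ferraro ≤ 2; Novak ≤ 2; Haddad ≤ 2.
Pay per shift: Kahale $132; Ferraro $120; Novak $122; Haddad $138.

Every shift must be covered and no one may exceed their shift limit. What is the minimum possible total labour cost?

Picking the cheapest available nurse for each shift independently would cost $726, but that ignores the shift limits.
An optimal schedule: Feb 4→Ferraro, Feb 5→Kahale, Feb 6→Novak, Feb 7→Ferraro+Novak, Feb 8→Kahale.
Total: 120 + 132 + 122 + 120 + 122 + 132 = $748.

$748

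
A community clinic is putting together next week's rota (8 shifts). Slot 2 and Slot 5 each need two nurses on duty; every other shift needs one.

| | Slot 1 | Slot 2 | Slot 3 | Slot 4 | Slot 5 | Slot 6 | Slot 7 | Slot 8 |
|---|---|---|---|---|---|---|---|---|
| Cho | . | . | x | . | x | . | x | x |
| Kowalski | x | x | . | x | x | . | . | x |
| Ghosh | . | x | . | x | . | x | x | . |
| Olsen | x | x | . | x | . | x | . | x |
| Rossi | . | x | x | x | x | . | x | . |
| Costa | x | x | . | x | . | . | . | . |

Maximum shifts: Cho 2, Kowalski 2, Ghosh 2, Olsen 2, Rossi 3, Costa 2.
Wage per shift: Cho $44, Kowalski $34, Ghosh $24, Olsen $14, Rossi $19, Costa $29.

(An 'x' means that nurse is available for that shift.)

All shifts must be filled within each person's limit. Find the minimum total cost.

$225

Picking the cheapest available nurse for each shift independently would cost $180, but that ignores the shift limits.
An optimal schedule: Slot 1→Costa, Slot 2→Ghosh+Costa, Slot 3→Rossi, Slot 4→Ghosh, Slot 5→Rossi+Kowalski, Slot 6→Olsen, Slot 7→Rossi, Slot 8→Olsen.
Total: 29 + 24 + 29 + 19 + 24 + 19 + 34 + 14 + 19 + 14 = $225.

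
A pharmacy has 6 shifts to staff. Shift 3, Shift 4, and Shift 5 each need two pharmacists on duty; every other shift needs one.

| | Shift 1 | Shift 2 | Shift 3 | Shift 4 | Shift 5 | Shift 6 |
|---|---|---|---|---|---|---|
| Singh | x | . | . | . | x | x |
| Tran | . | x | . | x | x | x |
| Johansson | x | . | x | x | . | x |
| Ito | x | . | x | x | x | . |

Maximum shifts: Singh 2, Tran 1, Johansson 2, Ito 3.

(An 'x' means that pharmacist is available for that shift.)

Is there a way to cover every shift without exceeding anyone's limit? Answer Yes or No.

Total capacity is 2+1+2+3 = 8 but 9 worker-slots are needed — infeasible.

No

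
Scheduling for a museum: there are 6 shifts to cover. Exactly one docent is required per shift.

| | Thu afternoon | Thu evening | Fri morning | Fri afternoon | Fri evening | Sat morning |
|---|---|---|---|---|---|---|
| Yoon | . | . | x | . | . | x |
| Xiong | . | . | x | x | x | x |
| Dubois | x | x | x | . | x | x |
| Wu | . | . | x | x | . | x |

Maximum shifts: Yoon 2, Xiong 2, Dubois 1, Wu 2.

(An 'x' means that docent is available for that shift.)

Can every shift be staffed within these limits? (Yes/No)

Total capacity is 7 and 6 slots are needed, so capacity alone doesn't rule it out.
Shifts {Thu afternoon, Thu evening} need 2 worker-slots in total, but the docents available for any of those shifts (Dubois) can supply at most 1 among them. So no valid schedule exists.

No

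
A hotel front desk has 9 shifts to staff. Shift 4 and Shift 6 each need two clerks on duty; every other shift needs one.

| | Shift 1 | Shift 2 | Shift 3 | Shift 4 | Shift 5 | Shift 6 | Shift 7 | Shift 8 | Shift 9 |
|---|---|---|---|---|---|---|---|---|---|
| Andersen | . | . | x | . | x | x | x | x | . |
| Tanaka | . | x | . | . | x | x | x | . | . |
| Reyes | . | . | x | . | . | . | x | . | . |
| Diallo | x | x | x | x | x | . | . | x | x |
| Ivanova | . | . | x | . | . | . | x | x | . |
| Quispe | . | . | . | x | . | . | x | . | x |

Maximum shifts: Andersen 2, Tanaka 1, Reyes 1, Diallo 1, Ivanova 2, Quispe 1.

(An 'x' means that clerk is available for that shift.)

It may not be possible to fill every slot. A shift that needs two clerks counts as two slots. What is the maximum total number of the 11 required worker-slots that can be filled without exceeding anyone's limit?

8

Total capacity across all clerks is 2+1+1+1+2+1 = 8, and 11 slots are needed, so at most 8 can be filled.
An assignment achieving 8: Shift 1→Diallo, Shift 2→Tanaka, Shift 3→Reyes, Shift 4→Quispe, Shift 5→Andersen, Shift 6→Andersen, Shift 7→Ivanova, Shift 8→Ivanova.
Loads: Andersen 2/2, Tanaka 1/1, Reyes 1/1, Diallo 1/1, Ivanova 2/2, Quispe 1/1.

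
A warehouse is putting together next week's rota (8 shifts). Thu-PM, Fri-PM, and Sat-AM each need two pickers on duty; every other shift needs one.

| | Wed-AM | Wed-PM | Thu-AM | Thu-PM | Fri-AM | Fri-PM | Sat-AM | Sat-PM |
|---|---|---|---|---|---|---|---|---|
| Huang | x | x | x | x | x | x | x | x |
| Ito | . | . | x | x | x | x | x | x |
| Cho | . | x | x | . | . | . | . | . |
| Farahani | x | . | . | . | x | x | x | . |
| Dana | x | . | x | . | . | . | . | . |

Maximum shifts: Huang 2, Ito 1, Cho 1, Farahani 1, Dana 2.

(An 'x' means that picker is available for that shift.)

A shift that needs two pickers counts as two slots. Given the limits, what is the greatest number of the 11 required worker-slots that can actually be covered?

7

Total capacity across all pickers is 2+1+1+1+2 = 7, and 11 slots are needed, so at most 7 can be filled.
An assignment achieving 7: Wed-AM→Dana, Wed-PM→Cho, Thu-AM→Dana, Thu-PM→Huang+Ito, Fri-AM→Farahani, Sat-PM→Huang.
Loads: Huang 2/2, Ito 1/1, Cho 1/1, Farahani 1/1, Dana 2/2.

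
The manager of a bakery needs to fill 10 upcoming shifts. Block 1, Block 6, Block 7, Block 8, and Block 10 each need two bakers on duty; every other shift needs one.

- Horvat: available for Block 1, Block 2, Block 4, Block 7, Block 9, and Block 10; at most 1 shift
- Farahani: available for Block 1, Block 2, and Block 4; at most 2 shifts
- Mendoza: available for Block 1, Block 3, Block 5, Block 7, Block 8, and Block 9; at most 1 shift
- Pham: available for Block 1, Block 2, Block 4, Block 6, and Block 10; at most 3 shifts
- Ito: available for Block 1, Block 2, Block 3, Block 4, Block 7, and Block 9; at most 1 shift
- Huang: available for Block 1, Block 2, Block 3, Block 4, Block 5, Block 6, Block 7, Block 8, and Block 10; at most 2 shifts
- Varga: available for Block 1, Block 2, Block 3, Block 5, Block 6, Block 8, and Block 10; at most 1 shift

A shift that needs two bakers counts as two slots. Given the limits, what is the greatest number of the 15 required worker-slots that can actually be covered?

Total capacity across all bakers is 1+2+1+3+1+2+1 = 11, and 15 slots are needed, so at most 11 can be filled.
An assignment achieving 11: Block 1→Pham, Block 2→Farahani, Block 3→Ito, Block 4→Farahani, Block 5→Mendoza, Block 6→Pham+Huang, Block 8→Huang+Varga, Block 9→Horvat, Block 10→Pham.
Loads: Horvat 1/1, Farahani 2/2, Mendoza 1/1, Pham 3/3, Ito 1/1, Huang 2/2, Varga 1/1.

11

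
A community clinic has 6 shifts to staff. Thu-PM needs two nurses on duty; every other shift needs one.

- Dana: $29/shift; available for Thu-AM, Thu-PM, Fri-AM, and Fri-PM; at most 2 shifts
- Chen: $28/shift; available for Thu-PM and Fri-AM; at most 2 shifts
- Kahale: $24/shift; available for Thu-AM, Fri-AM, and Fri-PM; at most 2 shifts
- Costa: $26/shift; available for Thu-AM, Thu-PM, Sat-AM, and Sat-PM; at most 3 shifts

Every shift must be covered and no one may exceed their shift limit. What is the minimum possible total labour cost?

Sat-AM can only be covered by Costa, so that assignment is forced.
Sat-PM can only be covered by Costa, so that assignment is forced.
Picking the cheapest available nurse for each shift independently would cost $178, but that ignores the shift limits.
An optimal schedule: Thu-AM→Kahale, Thu-PM→Costa+Chen, Fri-AM→Chen, Fri-PM→Kahale, Sat-AM→Costa, Sat-PM→Costa.
Total: 24 + 26 + 28 + 28 + 24 + 26 + 26 = $182.

$182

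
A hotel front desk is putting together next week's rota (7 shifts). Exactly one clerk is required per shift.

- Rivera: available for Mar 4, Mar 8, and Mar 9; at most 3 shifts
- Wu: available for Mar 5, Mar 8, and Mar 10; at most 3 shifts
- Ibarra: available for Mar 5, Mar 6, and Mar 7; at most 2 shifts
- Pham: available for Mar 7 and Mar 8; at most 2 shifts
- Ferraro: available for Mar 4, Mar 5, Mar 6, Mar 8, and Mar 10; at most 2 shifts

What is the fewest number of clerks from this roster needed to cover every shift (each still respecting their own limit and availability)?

7 slots to fill and no one can take more than 3, so at least ⌈7/3⌉ = 3 clerks are needed.
Rivera, Wu, and Ibarra alone can cover everything: Mar 4→Rivera, Mar 5→Wu, Mar 6→Ibarra, Mar 7→Ibarra, Mar 8→Rivera, Mar 9→Rivera, Mar 10→Wu.

3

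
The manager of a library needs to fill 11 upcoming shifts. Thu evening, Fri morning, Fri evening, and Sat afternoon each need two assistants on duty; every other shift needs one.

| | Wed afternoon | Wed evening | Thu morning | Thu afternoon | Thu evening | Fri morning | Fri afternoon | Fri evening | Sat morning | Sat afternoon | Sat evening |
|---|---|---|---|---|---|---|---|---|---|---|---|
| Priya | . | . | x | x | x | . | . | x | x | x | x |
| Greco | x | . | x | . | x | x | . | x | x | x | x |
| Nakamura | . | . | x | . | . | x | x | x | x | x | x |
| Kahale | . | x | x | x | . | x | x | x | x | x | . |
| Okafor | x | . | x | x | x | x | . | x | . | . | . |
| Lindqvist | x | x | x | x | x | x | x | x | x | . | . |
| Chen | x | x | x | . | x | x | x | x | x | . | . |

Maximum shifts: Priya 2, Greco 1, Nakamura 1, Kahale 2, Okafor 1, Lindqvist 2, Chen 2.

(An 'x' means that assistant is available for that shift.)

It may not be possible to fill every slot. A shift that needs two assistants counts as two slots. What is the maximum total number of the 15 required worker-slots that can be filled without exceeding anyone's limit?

Total capacity across all assistants is 2+1+1+2+1+2+2 = 11, and 15 slots are needed, so at most 11 can be filled.
An assignment achieving 11: Wed afternoon→Greco, Wed evening→Kahale, Thu afternoon→Priya, Thu evening→Okafor+Lindqvist, Fri morning→Lindqvist+Chen, Fri afternoon→Nakamura, Sat morning→Chen, Sat afternoon→Kahale, Sat evening→Priya.
Loads: Priya 2/2, Greco 1/1, Nakamura 1/1, Kahale 2/2, Okafor 1/1, Lindqvist 2/2, Chen 2/2.

11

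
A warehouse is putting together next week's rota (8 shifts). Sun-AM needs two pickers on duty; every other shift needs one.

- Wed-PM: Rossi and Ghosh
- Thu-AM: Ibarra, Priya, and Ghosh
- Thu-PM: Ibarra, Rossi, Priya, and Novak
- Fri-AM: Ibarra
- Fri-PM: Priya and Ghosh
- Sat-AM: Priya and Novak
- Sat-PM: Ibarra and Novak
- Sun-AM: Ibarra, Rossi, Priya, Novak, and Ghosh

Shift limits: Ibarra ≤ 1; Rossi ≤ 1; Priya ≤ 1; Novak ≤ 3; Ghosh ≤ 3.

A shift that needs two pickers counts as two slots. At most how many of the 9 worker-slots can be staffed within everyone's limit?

9

Total capacity across all pickers is 1+1+1+3+3 = 9, and 9 slots are needed, so at most 9 can be filled.
An assignment achieving 9: Wed-PM→Rossi, Thu-AM→Ghosh, Thu-PM→Novak, Fri-AM→Ibarra, Fri-PM→Ghosh, Sat-AM→Priya, Sat-PM→Novak, Sun-AM→Novak+Ghosh.
Loads: Ibarra 1/1, Rossi 1/1, Priya 1/1, Novak 3/3, Ghosh 3/3.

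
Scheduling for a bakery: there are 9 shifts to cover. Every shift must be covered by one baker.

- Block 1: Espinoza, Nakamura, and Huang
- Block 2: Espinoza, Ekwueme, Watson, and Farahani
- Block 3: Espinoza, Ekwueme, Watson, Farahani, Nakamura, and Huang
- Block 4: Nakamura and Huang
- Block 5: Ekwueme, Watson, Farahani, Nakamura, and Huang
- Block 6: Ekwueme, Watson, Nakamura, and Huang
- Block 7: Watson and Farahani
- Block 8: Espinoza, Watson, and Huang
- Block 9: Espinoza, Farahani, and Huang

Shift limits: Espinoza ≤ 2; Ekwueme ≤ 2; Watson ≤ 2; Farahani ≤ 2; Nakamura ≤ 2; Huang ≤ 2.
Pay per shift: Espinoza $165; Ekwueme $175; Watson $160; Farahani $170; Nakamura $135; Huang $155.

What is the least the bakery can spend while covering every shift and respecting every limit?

Picking the cheapest available baker for each shift independently would cost $1305, but that ignores the shift limits.
An optimal schedule: Block 1→Nakamura, Block 2→Espinoza, Block 3→Espinoza, Block 4→Nakamura, Block 5→Farahani, Block 6→Watson, Block 7→Watson, Block 8→Huang, Block 9→Huang.
Total: 135 + 165 + 165 + 135 + 170 + 160 + 160 + 155 + 155 = $1400.

$1400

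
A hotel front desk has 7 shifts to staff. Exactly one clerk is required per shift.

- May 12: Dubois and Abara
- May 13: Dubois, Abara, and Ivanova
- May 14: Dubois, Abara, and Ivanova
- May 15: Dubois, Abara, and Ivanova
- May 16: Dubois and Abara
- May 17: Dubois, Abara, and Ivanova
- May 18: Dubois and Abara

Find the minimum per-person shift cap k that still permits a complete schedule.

With 3 clerks and 7 worker-slots to fill, someone must work at least ⌈7/3⌉ = 3 shifts, so k ≥ 3.
k = 3 works: May 12→Dubois, May 13→Abara, May 14→Abara, May 15→Abara, May 16→Dubois, May 17→Ivanova, May 18→Dubois.
Loads: Dubois 3, Abara 3, Ivanova 1 — all ≤ 3.

3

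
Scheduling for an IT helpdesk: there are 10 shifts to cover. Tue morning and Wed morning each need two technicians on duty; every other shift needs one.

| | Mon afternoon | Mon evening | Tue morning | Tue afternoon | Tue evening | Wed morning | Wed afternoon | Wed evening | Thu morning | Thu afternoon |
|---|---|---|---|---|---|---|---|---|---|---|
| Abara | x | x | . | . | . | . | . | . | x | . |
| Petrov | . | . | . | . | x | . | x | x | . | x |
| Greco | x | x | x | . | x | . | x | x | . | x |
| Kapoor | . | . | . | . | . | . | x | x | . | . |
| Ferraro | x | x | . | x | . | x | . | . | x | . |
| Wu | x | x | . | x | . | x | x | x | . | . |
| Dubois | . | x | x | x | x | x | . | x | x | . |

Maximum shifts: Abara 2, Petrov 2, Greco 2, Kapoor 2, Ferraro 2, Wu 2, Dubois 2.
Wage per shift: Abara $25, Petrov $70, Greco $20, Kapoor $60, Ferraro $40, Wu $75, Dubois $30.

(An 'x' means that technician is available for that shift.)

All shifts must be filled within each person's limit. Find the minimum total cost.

Tue morning can only be covered by Greco and Dubois, so that assignment is forced.
Picking the cheapest available technician for each shift independently would cost $295, but that ignores the shift limits.
An optimal schedule: Mon afternoon→Greco, Mon evening→Abara, Tue morning→Greco+Dubois, Tue afternoon→Ferraro, Tue evening→Petrov, Wed morning→Dubois+Ferraro, Wed afternoon→Kapoor, Wed evening→Kapoor, Thu morning→Abara, Thu afternoon→Petrov.
Total: 20 + 25 + 20 + 30 + 40 + 70 + 30 + 40 + 60 + 60 + 25 + 70 = $490.

$490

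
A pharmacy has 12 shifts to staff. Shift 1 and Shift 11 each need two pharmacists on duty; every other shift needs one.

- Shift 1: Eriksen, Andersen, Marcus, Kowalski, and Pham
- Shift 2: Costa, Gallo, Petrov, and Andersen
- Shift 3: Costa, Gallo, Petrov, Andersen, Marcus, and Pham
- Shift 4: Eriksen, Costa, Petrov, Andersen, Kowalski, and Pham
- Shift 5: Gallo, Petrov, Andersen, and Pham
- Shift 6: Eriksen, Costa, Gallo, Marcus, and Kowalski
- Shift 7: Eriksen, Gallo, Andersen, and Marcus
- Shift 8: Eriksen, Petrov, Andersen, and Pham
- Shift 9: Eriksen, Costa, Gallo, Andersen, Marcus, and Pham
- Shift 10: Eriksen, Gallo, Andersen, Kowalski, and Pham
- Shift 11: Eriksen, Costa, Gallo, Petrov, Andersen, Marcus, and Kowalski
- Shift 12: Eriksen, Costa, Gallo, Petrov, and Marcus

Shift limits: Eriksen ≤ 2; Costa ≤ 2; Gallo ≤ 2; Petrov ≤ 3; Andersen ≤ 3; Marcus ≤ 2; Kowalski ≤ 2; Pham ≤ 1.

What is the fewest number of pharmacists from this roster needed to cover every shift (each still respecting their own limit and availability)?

14 slots to fill and no one can take more than 3, so at least ⌈14/3⌉ = 5 pharmacists are needed.
Any 5 pharmacists together have capacity at most 3+3+2+2+2 = 12 < 14 slots, so 5 can never suffice.
Eriksen, Costa, Gallo, Petrov, Andersen, and Marcus alone can cover everything: Shift 1→Eriksen+Andersen, Shift 2→Costa, Shift 3→Petrov, Shift 4→Costa, Shift 5→Gallo, Shift 6→Marcus, Shift 7→Andersen, Shift 8→Eriksen, Shift 9→Andersen, Shift 10→Gallo, Shift 11→Petrov+Marcus, Shift 12→Petrov.

6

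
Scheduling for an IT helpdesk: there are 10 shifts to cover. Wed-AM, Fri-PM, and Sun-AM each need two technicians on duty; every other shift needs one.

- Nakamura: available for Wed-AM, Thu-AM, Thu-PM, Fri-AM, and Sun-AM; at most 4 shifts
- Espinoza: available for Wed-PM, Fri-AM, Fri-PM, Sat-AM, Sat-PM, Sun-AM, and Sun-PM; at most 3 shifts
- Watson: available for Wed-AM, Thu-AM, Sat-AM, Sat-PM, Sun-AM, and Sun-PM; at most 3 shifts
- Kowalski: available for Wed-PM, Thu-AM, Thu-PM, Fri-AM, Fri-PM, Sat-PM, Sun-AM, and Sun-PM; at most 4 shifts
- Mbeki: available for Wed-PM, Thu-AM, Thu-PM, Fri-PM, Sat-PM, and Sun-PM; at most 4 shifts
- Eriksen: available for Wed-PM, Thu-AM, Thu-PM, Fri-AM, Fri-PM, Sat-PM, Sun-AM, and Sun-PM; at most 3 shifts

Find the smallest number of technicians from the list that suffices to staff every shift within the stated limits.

4

13 slots to fill and no one can take more than 4, so at least ⌈13/4⌉ = 4 technicians are needed.
Nakamura, Espinoza, Watson, and Kowalski alone can cover everything: Wed-AM→Nakamura+Watson, Wed-PM→Espinoza, Thu-AM→Nakamura, Thu-PM→Nakamura, Fri-AM→Nakamura, Fri-PM→Espinoza+Kowalski, Sat-AM→Espinoza, Sat-PM→Watson, Sun-AM→Watson+Kowalski, Sun-PM→Kowalski.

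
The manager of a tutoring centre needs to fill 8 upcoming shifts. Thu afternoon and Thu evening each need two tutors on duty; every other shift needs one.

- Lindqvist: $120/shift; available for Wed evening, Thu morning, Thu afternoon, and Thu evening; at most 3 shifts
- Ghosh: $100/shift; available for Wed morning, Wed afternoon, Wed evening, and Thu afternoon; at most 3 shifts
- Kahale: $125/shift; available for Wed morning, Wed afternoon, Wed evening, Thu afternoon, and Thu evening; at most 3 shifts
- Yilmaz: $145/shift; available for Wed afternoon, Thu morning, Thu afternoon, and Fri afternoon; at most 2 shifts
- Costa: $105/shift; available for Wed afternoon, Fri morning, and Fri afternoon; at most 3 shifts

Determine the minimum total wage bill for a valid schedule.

$1100

Thu evening can only be covered by Lindqvist and Kahale, so that assignment is forced.
Fri morning can only be covered by Costa, so that assignment is forced.
Picking the cheapest available tutor for each shift independently would cost $1095, but that ignores the shift limits.
An optimal schedule: Wed morning→Ghosh, Wed afternoon→Costa, Wed evening→Ghosh, Thu morning→Lindqvist, Thu afternoon→Ghosh+Lindqvist, Thu evening→Lindqvist+Kahale, Fri morning→Costa, Fri afternoon→Costa.
Total: 100 + 105 + 100 + 120 + 100 + 120 + 120 + 125 + 105 + 105 = $1100.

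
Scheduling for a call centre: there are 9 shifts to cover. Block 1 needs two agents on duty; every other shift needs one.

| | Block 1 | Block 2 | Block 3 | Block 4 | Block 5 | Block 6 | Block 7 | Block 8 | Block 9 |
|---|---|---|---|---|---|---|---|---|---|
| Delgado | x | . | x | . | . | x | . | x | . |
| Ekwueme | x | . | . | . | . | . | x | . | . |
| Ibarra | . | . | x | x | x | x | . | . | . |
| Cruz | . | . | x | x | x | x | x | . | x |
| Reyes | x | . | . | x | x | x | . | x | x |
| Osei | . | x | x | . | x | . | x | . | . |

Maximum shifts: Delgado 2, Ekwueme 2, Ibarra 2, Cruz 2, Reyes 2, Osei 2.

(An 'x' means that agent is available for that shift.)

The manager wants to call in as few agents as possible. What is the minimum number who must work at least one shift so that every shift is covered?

10 slots to fill and no one can take more than 2, so at least ⌈10/2⌉ = 5 agents are needed.
Delgado, Ekwueme, Ibarra, Cruz, and Osei alone can cover everything: Block 1→Delgado+Ekwueme, Block 2→Osei, Block 3→Osei, Block 4→Ibarra, Block 5→Ibarra, Block 6→Cruz, Block 7→Ekwueme, Block 8→Delgado, Block 9→Cruz.

5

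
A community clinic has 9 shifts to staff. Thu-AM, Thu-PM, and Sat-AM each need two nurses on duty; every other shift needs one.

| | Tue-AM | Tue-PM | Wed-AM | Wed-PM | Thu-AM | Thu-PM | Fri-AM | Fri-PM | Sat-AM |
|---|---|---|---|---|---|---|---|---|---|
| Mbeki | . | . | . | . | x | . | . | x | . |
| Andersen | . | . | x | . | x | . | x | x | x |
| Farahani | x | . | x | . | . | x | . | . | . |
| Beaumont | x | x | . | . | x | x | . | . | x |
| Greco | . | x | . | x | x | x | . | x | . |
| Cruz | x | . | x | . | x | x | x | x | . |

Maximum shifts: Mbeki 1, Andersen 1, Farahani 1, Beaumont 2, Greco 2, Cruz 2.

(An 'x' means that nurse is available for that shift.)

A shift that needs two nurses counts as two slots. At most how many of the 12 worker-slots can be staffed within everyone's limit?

Total capacity across all nurses is 1+1+1+2+2+2 = 9, and 12 slots are needed, so at most 9 can be filled.
An assignment achieving 9: Tue-AM→Farahani, Tue-PM→Beaumont, Wed-AM→Cruz, Wed-PM→Greco, Thu-PM→Greco+Cruz, Fri-AM→Andersen, Fri-PM→Mbeki, Sat-AM→Beaumont.
Loads: Mbeki 1/1, Andersen 1/1, Farahani 1/1, Beaumont 2/2, Greco 2/2, Cruz 2/2.

9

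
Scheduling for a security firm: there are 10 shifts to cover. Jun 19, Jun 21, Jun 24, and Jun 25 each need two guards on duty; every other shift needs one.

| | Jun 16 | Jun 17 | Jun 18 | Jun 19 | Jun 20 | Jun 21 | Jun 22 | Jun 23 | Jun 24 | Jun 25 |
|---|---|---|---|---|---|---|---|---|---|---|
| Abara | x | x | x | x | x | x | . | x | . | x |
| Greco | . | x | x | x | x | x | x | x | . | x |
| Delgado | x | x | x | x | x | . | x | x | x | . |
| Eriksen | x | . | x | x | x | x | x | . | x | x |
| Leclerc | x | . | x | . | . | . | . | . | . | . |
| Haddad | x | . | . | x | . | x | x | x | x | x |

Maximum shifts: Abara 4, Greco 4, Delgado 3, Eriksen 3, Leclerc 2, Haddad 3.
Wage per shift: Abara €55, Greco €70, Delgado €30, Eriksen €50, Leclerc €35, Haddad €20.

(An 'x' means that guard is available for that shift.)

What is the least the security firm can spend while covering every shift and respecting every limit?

Picking the cheapest available guard for each shift independently would cost €390, but that ignores the shift limits.
An optimal schedule: Jun 16→Leclerc, Jun 17→Delgado, Jun 18→Leclerc, Jun 19→Eriksen+Abara, Jun 20→Delgado, Jun 21→Eriksen+Abara, Jun 22→Haddad, Jun 23→Haddad, Jun 24→Haddad+Delgado, Jun 25→Eriksen+Abara.
Total: 35 + 30 + 35 + 50 + 55 + 30 + 50 + 55 + 20 + 20 + 20 + 30 + 50 + 55 = €535.

€535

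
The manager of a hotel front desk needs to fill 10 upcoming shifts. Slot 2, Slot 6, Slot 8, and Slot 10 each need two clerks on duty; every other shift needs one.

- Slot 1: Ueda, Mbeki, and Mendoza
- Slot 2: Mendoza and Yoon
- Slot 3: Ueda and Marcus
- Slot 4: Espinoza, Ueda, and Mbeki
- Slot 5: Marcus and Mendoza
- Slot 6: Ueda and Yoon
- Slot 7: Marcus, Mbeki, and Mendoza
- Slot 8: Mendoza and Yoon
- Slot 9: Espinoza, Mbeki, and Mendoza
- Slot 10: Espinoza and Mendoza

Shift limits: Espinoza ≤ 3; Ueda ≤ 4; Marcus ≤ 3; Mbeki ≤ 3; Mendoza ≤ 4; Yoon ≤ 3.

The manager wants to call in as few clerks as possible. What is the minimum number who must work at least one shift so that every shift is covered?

5

14 slots to fill and no one can take more than 4, so at least ⌈14/4⌉ = 4 clerks are needed.
No set of 4 clerks can cover every shift (each such set leaves at least one shift with no one available or exceeds a cap).
Espinoza, Ueda, Marcus, Mendoza, and Yoon alone can cover everything: Slot 1→Ueda, Slot 2→Mendoza+Yoon, Slot 3→Ueda, Slot 4→Espinoza, Slot 5→Marcus, Slot 6→Ueda+Yoon, Slot 7→Marcus, Slot 8→Mendoza+Yoon, Slot 9→Espinoza, Slot 10→Espinoza+Mendoza.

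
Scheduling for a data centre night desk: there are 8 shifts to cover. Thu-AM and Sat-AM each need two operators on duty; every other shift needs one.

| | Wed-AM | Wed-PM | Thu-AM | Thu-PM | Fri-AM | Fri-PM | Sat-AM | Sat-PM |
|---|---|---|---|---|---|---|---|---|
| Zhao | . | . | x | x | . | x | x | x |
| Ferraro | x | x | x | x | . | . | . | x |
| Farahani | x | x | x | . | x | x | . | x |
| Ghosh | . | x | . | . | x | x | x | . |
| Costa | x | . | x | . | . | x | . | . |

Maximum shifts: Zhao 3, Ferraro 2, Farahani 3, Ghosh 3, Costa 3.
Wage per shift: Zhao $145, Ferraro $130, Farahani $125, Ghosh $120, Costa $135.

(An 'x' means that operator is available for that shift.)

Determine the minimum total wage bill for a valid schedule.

$1275

Sat-AM can only be covered by Zhao and Ghosh, so that assignment is forced.
Picking the cheapest available operator for each shift independently would cost $1260, but that ignores the shift limits.
An optimal schedule: Wed-AM→Farahani, Wed-PM→Ghosh, Thu-AM→Ferraro+Costa, Thu-PM→Ferraro, Fri-AM→Ghosh, Fri-PM→Farahani, Sat-AM→Ghosh+Zhao, Sat-PM→Farahani.
Total: 125 + 120 + 130 + 135 + 130 + 120 + 125 + 120 + 145 + 125 = $1275.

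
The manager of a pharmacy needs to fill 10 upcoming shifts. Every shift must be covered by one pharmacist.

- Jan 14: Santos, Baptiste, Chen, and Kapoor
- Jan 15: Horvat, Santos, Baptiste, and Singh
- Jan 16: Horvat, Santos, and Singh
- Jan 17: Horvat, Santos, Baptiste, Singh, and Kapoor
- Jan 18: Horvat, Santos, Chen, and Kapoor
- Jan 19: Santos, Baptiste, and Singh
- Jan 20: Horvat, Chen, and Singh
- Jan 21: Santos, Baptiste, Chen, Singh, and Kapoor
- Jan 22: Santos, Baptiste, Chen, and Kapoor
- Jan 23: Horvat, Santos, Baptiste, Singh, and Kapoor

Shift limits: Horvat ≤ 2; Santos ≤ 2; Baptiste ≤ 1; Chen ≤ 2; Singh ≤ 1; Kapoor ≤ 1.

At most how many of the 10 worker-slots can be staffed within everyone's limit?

9

Total capacity across all pharmacists is 2+2+1+2+1+1 = 9, and 10 slots are needed, so at most 9 can be filled.
An assignment achieving 9: Jan 14→Santos, Jan 15→Baptiste, Jan 16→Horvat, Jan 17→Singh, Jan 18→Chen, Jan 19→Santos, Jan 20→Horvat, Jan 21→Kapoor, Jan 22→Chen.
Loads: Horvat 2/2, Santos 2/2, Baptiste 1/1, Chen 2/2, Singh 1/1, Kapoor 1/1.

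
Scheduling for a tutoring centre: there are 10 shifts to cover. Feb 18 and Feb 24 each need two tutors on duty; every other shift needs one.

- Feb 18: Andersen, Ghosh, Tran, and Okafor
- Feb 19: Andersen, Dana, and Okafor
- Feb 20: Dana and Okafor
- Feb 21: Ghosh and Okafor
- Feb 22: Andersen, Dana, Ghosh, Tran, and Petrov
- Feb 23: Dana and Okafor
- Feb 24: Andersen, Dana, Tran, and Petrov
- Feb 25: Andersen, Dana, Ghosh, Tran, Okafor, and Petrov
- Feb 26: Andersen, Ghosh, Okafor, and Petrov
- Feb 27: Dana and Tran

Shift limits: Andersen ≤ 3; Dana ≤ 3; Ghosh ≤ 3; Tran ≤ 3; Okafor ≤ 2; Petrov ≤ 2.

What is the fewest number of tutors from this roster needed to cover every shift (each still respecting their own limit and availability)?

12 slots to fill and no one can take more than 3, so at least ⌈12/3⌉ = 4 tutors are needed.
Andersen, Dana, Ghosh, and Tran alone can cover everything: Feb 18→Ghosh+Tran, Feb 19→Andersen, Feb 20→Dana, Feb 21→Ghosh, Feb 22→Ghosh, Feb 23→Dana, Feb 24→Andersen+Tran, Feb 25→Tran, Feb 26→Andersen, Feb 27→Dana.

4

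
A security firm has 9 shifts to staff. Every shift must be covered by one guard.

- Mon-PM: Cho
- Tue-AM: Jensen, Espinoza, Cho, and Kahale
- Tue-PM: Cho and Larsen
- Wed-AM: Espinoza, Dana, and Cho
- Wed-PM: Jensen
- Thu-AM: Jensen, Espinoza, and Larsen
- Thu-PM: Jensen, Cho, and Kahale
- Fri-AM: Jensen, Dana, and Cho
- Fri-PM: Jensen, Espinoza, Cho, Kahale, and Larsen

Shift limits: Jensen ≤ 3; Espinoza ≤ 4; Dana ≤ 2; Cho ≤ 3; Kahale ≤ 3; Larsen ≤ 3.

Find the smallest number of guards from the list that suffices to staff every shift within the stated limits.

9 slots to fill and no one can take more than 4, so at least ⌈9/4⌉ = 3 guards are needed.
Jensen, Espinoza, and Cho alone can cover everything: Mon-PM→Cho, Tue-AM→Espinoza, Tue-PM→Cho, Wed-AM→Espinoza, Wed-PM→Jensen, Thu-AM→Jensen, Thu-PM→Jensen, Fri-AM→Cho, Fri-PM→Espinoza.

3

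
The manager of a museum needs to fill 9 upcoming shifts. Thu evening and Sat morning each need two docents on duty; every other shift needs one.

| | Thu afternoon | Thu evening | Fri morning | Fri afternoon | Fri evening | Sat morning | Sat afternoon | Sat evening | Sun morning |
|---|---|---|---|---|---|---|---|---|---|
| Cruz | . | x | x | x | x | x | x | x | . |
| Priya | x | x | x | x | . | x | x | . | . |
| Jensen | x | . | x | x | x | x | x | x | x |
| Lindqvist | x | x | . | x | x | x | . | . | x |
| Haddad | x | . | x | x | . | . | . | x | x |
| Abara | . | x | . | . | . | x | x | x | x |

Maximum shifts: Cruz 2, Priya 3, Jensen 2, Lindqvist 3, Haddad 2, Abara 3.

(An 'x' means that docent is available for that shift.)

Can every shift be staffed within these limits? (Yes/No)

Yes

One valid schedule: Thu afternoon→Priya, Thu evening→Lindqvist+Abara, Fri morning→Cruz, Fri afternoon→Priya, Fri evening→Cruz, Sat morning→Lindqvist+Abara, Sat afternoon→Priya, Sat evening→Jensen, Sun morning→Jensen.
Loads: Cruz 2/2, Priya 3/3, Jensen 2/2, Lindqvist 2/3, Haddad 0/2, Abara 2/3 — all within limits.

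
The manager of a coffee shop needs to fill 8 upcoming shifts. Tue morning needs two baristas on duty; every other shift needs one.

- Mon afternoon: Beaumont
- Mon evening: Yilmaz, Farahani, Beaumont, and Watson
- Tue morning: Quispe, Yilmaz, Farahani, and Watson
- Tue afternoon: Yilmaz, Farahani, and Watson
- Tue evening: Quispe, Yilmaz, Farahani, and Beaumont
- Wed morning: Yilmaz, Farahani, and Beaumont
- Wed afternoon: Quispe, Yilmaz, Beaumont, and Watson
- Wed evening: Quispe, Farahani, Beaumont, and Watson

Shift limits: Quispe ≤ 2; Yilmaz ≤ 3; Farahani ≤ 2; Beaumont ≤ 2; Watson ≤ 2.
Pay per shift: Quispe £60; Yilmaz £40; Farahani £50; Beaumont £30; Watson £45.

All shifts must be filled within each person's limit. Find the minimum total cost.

£370

Mon afternoon can only be covered by Beaumont, so that assignment is forced.
Picking the cheapest available barista for each shift independently would cost £305, but that ignores the shift limits.
An optimal schedule: Mon afternoon→Beaumont, Mon evening→Yilmaz, Tue morning→Watson+Farahani, Tue afternoon→Yilmaz, Tue evening→Yilmaz, Wed morning→Beaumont, Wed afternoon→Watson, Wed evening→Farahani.
Total: 30 + 40 + 45 + 50 + 40 + 40 + 30 + 45 + 50 = £370.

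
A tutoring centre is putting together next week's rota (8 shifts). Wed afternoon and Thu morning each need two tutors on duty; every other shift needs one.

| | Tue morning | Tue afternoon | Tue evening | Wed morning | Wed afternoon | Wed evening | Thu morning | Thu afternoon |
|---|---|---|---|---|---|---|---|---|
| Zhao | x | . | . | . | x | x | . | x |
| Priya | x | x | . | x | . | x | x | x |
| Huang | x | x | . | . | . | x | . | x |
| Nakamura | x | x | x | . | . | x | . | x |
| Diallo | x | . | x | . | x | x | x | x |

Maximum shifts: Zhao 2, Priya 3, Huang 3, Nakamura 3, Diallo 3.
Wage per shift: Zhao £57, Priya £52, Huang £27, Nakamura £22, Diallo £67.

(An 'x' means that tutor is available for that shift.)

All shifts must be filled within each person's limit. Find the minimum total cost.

Wed morning can only be covered by Priya, so that assignment is forced.
Wed afternoon can only be covered by Zhao and Diallo, so that assignment is forced.
Thu morning can only be covered by Priya and Diallo, so that assignment is forced.
Picking the cheapest available tutor for each shift independently would cost £405, but that ignores the shift limits.
An optimal schedule: Tue morning→Nakamura, Tue afternoon→Nakamura, Tue evening→Nakamura, Wed morning→Priya, Wed afternoon→Zhao+Diallo, Wed evening→Huang, Thu morning→Priya+Diallo, Thu afternoon→Huang.
Total: 22 + 22 + 22 + 52 + 57 + 67 + 27 + 52 + 67 + 27 = £415.

£415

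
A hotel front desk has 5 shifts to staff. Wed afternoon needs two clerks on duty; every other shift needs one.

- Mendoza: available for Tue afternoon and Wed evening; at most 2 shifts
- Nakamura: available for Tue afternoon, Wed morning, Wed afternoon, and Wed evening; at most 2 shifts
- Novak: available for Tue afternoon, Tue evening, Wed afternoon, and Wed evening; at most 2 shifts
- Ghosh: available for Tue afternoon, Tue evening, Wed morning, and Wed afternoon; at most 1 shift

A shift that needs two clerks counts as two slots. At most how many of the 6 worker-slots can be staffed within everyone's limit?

Total capacity across all clerks is 2+2+2+1 = 7, and 6 slots are needed, so at most 6 can be filled.
An assignment achieving 6: Tue afternoon→Mendoza, Tue evening→Novak, Wed morning→Nakamura, Wed afternoon→Nakamura+Novak, Wed evening→Mendoza.
Loads: Mendoza 2/2, Nakamura 2/2, Novak 2/2, Ghosh 0/1.

6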